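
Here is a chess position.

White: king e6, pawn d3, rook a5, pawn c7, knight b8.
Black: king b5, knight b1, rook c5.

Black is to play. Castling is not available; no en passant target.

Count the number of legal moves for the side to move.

3

Black to move; king on b5.
In check: yes, from the white rook on a5.
Legal moves: Kb6, Kxa5, Kb4.
Count: 3.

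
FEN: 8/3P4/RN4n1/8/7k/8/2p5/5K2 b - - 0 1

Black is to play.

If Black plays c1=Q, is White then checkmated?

After c1=Q: white king on f1; in check: yes, from the black queen on c1.
White has 3 legal replies: Kg2, Kf2, Ke2.
In check but a legal move exists → not checkmate.

no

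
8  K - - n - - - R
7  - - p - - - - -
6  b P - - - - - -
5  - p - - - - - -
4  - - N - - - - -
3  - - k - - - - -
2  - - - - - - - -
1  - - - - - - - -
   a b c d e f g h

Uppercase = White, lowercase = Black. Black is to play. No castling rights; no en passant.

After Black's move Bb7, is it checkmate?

no

After Bb7: white king on a8; in check: yes, from the black bishop on b7.
White has 2 legal replies: Kb8, Ka7.
In check but a legal move exists → not checkmate.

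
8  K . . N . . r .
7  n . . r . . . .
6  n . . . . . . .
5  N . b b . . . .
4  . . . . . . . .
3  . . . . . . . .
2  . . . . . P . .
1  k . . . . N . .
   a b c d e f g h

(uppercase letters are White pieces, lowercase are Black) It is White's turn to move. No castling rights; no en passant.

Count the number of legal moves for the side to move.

2

White to move; king on a8.
In check: yes, from the black bishop on d5.
Legal moves: Nb7, Nc6.
Count: 2.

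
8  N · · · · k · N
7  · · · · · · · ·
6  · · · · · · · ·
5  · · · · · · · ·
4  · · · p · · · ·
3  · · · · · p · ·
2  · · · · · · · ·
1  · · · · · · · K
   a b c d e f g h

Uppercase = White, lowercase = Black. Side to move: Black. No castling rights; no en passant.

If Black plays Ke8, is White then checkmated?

After Ke8: white king on h1; in check: no.
White is not in check, so this cannot be checkmate.

no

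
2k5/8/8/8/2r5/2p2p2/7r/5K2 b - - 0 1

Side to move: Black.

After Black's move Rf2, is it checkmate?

After Rf2: white king on f1; in check: yes, from the black rook on f2.
White has 3 legal replies: Kxf2, Kg1, Ke1.
In check but a legal move exists → not checkmate.

no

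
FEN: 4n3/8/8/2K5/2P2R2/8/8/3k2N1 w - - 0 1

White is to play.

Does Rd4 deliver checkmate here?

no

After Rd4: black king on d1; in check: yes, from the white rook on d4.
Black has 3 legal replies: Kc2, Ke1, Kc1.
In check but a legal move exists → not checkmate.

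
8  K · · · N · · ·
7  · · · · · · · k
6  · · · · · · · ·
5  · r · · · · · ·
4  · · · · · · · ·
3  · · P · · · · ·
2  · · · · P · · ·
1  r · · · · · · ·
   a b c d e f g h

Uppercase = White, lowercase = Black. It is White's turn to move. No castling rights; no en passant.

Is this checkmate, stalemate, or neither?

checkmate

White to move; white king on a8.
In check: yes, from the black rook on a1.
King squares — a7: attacked by Ra1; b7: attacked by Rb5; b8: attacked by Rb5.
Legal moves for White: none.
In check with no legal moves → checkmate.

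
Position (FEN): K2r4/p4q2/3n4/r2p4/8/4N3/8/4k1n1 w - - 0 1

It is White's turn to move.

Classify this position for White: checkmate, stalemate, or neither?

checkmate

White to move; white king on a8.
In check: yes, from the black rook on d8.
King squares — a7: attacked by Ra5; b7: attacked by Nd6; b8: attacked by Rd8.
Legal moves for White: none.
In check with no legal moves → checkmate.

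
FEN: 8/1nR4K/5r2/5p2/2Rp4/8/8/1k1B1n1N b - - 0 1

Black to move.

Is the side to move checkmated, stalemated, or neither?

Black to move; black king on b1.
In check: no.
Legal moves for Black include: Nd8, Nd6, Nc5, Na5, Rf8, Rf7+, Rh6+, Rg6, Re6, Rd6, Rc6, Rb6, Ra6, Ng3, Ne3, Nh2, Nd2, Kb2, ... (list truncated; more exist).
Black has legal moves and is not in check → neither.

neither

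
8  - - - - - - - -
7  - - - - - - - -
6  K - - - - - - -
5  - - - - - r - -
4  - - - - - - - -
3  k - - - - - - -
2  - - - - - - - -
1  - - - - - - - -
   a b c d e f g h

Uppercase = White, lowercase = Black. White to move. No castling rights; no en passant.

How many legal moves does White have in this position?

3

White to move; king on a6.
In check: no.
Legal moves: Kb7, Ka7, Kb6.
Count: 3.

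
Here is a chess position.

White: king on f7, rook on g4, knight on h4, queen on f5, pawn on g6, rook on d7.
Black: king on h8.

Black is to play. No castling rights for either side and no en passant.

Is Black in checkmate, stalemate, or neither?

Black to move; black king on h8.
In check: no.
King squares — g7: attacked by Kf7; h7: attacked by Pg6; g8: attacked by Kf7.
Legal moves for Black: none.
Not in check and no legal moves → stalemate.

stalemate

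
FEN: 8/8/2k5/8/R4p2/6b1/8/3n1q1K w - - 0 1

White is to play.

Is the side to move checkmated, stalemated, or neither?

checkmate

White to move; white king on h1.
In check: yes, from the black queen on f1.
King squares — g1: attacked by Qf1; g2: attacked by Qf1; h2: attacked by Bg3.
Legal moves for White: none.
In check with no legal moves → checkmate.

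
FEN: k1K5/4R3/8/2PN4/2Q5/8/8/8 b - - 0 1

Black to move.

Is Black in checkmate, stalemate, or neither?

stalemate

Black to move; black king on a8.
In check: no.
King squares — a7: attacked by Re7; b7: attacked by Re7; b8: attacked by Kc8.
Legal moves for Black: none.
Not in check and no legal moves → stalemate.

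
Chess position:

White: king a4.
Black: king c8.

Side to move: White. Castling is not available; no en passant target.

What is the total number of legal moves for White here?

White to move; king on a4.
In check: no.
Legal moves: Kb5, Ka5, Kb4, Kb3, Ka3.
Count: 5.

5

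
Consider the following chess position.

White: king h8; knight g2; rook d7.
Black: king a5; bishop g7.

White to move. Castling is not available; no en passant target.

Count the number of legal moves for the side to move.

4

White to move; king on h8.
In check: yes, from the black bishop on g7.
Legal moves: Kg8, Kh7, Kxg7, Rxg7.
Count: 4.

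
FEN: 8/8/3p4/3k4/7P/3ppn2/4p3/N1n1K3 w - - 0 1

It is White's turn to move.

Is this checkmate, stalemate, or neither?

checkmate

White to move; white king on e1.
In check: yes, from the black knight on f3.
King squares — d1: attacked by Pe2; f1: attacked by Pe2; d2: attacked by Pe3; e2: attacked by Nc1; f2: attacked by Pe3.
Legal moves for White: none.
In check with no legal moves → checkmate.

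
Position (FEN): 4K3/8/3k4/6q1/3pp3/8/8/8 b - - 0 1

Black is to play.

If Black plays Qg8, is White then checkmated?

yes

After Qg8: white king on e8; in check: yes, from the black queen on g8.
King squares — d7: attacked by Kd6; e7: attacked by Kd6; f7: attacked by Qg8; d8: attacked by Qg8; f8: attacked by Qg8.
White has no legal moves → checkmate.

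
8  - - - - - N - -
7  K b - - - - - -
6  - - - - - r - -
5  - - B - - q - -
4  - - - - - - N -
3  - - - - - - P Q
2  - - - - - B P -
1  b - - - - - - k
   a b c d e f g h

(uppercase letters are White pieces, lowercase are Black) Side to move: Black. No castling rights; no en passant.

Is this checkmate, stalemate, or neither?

Black to move; black king on h1.
In check: yes, from the white queen on h3.
King squares — g1: attacked by Bf2; g2: attacked by Qh3; h2: attacked by Qh3.
Legal moves for Black: none.
In check with no legal moves → checkmate.

checkmate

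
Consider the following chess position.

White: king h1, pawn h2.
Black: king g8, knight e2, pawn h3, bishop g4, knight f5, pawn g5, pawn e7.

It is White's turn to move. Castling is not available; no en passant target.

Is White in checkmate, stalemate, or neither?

stalemate

White to move; white king on h1.
In check: no.
King squares — g1: attacked by Ne2; g2: attacked by Ph3; h2: own pawn.
Legal moves for White: none.
Not in check and no legal moves → stalemate.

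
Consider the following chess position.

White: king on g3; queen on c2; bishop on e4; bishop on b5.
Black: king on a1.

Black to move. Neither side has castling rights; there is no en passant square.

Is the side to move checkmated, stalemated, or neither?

stalemate

Black to move; black king on a1.
In check: no.
King squares — b1: attacked by Qc2; a2: attacked by Qc2; b2: attacked by Qc2.
Legal moves for Black: none.
Not in check and no legal moves → stalemate.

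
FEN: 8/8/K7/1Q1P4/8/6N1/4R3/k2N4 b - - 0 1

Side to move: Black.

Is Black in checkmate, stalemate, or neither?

stalemate

Black to move; black king on a1.
In check: no.
King squares — b1: attacked by Qb5; a2: attacked by Re2; b2: attacked by Nd1.
Legal moves for Black: none.
Not in check and no legal moves → stalemate.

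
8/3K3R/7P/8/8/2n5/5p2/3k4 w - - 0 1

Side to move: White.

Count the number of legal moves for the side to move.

White to move; king on d7.
In check: no.
Legal moves: Rh8, Rg7, Rf7, Re7, Ke8, Kd8, Kc8, Ke7, Kc7, Ke6, Kd6, Kc6.
Count: 12.

12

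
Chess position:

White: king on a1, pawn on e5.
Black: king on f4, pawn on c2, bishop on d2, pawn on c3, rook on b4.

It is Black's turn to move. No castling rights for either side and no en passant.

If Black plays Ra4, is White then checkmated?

After Ra4: white king on a1; in check: yes, from the black rook on a4.
King squares — b1: attacked by Pc2; a2: attacked by Ra4; b2: attacked by Pc3.
White has no legal moves → checkmate.

yes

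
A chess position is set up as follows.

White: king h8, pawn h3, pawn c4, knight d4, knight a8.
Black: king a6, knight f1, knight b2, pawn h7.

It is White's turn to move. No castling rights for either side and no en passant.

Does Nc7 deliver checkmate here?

no

After Nc7: black king on a6; in check: yes, from the white knight on c7.
Black has 4 legal replies: Kb7, Ka7, Kb6, Ka5.
In check but a legal move exists → not checkmate.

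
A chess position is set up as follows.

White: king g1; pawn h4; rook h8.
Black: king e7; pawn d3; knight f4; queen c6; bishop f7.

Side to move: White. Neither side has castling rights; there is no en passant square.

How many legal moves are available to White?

White to move; king on g1.
In check: no.
Legal moves: Rg8, Rf8, Re8+, Rd8, Rc8, Rb8, Ra8, Rh7, Rh6, Rh5, Kh2, Kf2, Kf1, h5.
Count: 14.

14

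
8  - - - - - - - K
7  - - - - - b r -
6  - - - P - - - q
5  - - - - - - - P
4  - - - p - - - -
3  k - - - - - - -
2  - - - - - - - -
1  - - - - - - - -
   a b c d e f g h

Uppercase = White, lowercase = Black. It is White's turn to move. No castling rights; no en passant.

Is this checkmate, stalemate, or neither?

White to move; white king on h8.
In check: yes, from the black queen on h6.
King squares — g7: attacked by Qh6; h7: attacked by Qh6; g8: attacked by Bf7.
Legal moves for White: none.
In check with no legal moves → checkmate.

checkmate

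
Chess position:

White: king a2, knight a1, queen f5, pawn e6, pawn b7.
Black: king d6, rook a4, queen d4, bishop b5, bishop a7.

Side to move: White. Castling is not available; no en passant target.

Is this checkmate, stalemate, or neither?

White to move; white king on a2.
In check: yes, from the black rook on a4.
King squares — a1: own knight; b1: available; b2: attacked by Qd4; a3: attacked by Ra4; b3: available.
Legal moves for White: Kb3, Kb1.
White is in check but has 2 legal moves → neither.

neither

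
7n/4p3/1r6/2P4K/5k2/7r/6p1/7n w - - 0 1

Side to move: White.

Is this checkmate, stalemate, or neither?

checkmate

White to move; white king on h5.
In check: yes, from the black rook on h3.
King squares — g4: attacked by Kf4; h4: attacked by Rh3; g5: attacked by Kf4; g6: attacked by Rb6; h6: attacked by Rh3.
Legal moves for White: none.
In check with no legal moves → checkmate.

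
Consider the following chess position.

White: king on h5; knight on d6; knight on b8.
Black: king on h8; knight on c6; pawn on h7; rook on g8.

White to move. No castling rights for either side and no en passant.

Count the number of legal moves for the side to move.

13

White to move; king on h5.
In check: no.
Legal moves: Nd7, Nxc6, Na6, Ne8, Nc8, Nf7+, Nb7, Nf5, Nb5, Ne4, Nc4, Kh6, Kh4.
Count: 13.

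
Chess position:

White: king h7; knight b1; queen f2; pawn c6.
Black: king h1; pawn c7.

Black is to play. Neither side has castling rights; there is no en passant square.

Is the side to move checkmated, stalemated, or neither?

Black to move; black king on h1.
In check: no.
King squares — g1: attacked by Qf2; g2: attacked by Qf2; h2: attacked by Qf2.
Legal moves for Black: none.
Not in check and no legal moves → stalemate.

stalemate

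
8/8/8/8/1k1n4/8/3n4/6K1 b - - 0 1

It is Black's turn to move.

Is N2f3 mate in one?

After N2f3: white king on g1; in check: yes, from the black knight on f3.
White has 4 legal replies: Kg2, Kf2, Kh1, Kf1.
In check but a legal move exists → not checkmate.

no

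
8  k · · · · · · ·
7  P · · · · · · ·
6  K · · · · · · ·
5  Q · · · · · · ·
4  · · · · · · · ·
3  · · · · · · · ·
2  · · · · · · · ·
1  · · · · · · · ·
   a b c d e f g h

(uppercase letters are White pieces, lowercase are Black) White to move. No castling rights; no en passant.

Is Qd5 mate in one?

yes

After Qd5: black king on a8; in check: yes, from the white queen on d5.
King squares — a7: attacked by Ka6; b7: attacked by Qd5; b8: attacked by Pa7.
Black has no legal moves → checkmate.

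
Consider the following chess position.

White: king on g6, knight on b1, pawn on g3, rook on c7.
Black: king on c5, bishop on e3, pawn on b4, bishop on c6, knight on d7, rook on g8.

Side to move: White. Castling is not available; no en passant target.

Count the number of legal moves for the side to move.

White to move; king on g6.
In check: yes, from the black rook on g8.
Legal moves: Kh7, Kf7, Kh5, Kf5.
Count: 4.

4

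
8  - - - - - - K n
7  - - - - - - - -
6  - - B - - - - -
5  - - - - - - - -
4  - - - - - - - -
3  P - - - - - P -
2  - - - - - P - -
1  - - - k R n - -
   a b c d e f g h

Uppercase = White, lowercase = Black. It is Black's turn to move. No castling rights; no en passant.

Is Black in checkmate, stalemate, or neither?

neither

Black to move; black king on d1.
In check: yes, from the white rook on e1.
King squares — c1: attacked by Re1; e1: available; c2: available; d2: available; e2: attacked by Re1.
Legal moves for Black: Kd2, Kc2, Kxe1.
Black is in check but has 3 legal moves → neither.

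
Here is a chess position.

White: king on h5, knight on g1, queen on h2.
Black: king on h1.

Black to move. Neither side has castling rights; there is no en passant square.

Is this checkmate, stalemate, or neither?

neither

Black to move; black king on h1.
In check: yes, from the white queen on h2.
Legal moves for Black: Kxh2.
Black is in check but has 1 legal move → neither.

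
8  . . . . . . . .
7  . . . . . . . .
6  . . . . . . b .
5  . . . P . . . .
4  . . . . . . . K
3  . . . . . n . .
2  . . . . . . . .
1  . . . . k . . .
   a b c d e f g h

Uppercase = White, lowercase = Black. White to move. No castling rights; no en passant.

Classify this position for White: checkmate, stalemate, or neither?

neither

White to move; white king on h4.
In check: yes, from the black knight on f3.
King squares — g3: available; h3: available; g4: available; g5: attacked by Nf3; h5: attacked by Bg6.
Legal moves for White: Kg4, Kh3, Kg3.
White is in check but has 3 legal moves → neither.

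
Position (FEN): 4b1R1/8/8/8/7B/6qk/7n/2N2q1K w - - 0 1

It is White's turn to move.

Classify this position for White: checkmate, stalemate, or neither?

checkmate

White to move; white king on h1.
In check: yes, from the black queen on f1.
King squares — g1: attacked by Qf1; g2: attacked by Qf1; h2: attacked by Qg3.
Legal moves for White: none.
In check with no legal moves → checkmate.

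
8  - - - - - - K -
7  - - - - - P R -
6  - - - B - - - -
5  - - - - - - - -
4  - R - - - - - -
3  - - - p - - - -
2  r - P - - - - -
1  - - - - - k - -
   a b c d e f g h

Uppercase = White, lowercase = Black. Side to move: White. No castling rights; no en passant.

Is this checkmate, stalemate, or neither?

neither

White to move; white king on g8.
In check: no.
Legal moves for White include: Kh8, Kf8, Kh7, Rh7, Rg6, Rg5, Rgg4, Rg3, Rg2, Rg1+, Bf8, Bb8, Be7, Bc7, Be5, Bc5, Bf4, Bg3, ... (list truncated; more exist).
White has legal moves and is not in check → neither.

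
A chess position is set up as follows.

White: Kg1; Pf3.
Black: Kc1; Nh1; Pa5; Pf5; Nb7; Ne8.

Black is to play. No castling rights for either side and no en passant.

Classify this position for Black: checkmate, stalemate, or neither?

neither

Black to move; black king on c1.
In check: no.
Legal moves for Black: Ng7, Nc7, Nf6, Ned6, Nd8, Nbd6, Nc5, Ng3, Nf2, Kd2, Kc2, Kb2, Kd1, Kb1, f4, a4.
Black has 16 legal moves and is not in check → neither.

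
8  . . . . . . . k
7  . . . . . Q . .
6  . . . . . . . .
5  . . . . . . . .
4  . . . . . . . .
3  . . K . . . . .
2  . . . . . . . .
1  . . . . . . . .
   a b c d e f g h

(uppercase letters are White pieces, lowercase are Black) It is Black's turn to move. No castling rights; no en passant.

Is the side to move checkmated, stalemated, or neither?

stalemate

Black to move; black king on h8.
In check: no.
King squares — g7: attacked by Qf7; h7: attacked by Qf7; g8: attacked by Qf7.
Legal moves for Black: none.
Not in check and no legal moves → stalemate.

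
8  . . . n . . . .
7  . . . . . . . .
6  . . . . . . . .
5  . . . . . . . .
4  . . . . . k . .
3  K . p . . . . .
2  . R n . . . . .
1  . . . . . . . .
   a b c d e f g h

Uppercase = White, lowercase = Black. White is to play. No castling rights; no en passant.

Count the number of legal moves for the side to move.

White to move; king on a3.
In check: yes, from the black knight on c2.
Legal moves: Ka4, Kb3, Ka2, Rxc2.
Count: 4.

4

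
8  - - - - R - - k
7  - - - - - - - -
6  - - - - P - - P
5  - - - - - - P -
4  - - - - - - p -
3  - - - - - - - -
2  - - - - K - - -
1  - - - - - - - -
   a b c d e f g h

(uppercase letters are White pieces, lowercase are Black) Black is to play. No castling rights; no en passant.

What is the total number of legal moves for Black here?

1

Black to move; king on h8.
In check: yes, from the white rook on e8.
Legal moves: Kh7.
Count: 1.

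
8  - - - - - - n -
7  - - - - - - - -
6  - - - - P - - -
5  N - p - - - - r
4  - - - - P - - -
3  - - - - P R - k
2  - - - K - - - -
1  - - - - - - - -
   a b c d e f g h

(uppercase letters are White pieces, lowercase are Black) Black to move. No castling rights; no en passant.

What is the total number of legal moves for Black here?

Black to move; king on h3.
In check: yes, from the white rook on f3.
Legal moves: Kh4, Kg4, Kh2, Kg2.
Count: 4.

4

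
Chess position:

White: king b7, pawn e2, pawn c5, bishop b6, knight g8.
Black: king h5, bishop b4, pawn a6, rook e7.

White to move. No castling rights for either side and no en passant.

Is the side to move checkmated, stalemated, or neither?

neither

White to move; white king on b7.
In check: yes, from the black rook on e7.
Legal moves for White: Kc8, Kb8, Ka8, Kc6, Kxa6, Nxe7, Bc7.
White is in check but has 7 legal moves → neither.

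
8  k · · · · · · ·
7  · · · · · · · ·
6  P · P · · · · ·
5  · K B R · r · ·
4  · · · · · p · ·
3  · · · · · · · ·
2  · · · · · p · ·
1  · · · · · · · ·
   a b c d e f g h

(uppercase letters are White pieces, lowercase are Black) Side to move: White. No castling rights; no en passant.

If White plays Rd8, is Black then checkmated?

yes

After Rd8: black king on a8; in check: yes, from the white rook on d8.
King squares — a7: attacked by Bc5; b7: attacked by Pa6; b8: attacked by Rd8.
Black has no legal moves → checkmate.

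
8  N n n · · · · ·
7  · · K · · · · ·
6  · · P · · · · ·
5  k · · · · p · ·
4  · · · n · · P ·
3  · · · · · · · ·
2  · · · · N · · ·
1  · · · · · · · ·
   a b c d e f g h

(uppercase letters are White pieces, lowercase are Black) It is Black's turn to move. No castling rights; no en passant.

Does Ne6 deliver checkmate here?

After Ne6: white king on c7; in check: yes, from the black knight on e6.
White has 3 legal replies: Kxc8, Kxb8, Kb7.
In check but a legal move exists → not checkmate.

no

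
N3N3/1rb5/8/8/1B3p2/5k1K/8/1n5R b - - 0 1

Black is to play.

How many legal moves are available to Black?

18

Black to move; king on f3.
In check: no.
Legal moves: Bd8, Bb8, Bd6, Bb6, Be5, Ba5, Rb8, Ra7, Rb6, Rb5, Rxb4, Ke4, Ke3, Kf2, Ke2, Nc3, Na3, Nd2.
Count: 18.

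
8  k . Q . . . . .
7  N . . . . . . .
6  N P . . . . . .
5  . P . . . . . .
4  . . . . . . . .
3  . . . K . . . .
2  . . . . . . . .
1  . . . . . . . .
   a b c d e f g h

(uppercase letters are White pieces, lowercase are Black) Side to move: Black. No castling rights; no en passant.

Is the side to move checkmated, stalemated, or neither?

checkmate

Black to move; black king on a8.
In check: yes, from the white queen on c8.
King squares — a7: attacked by Pb6; b7: attacked by Qc8; b8: attacked by Na6.
Legal moves for Black: none.
In check with no legal moves → checkmate.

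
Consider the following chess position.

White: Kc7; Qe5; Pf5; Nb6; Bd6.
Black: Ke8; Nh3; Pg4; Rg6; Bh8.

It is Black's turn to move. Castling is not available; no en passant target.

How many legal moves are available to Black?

Black to move; king on e8.
In check: yes, from the white queen on e5.
Legal moves: Kf7, Bxe5, Re6.
Count: 3.

3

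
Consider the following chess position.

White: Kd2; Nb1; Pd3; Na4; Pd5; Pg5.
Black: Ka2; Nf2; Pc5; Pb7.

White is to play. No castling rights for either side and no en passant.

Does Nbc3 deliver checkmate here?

After Nbc3: black king on a2; in check: yes, from the white knight on c3.
Black has 3 legal replies: Kb3, Ka3, Ka1.
In check but a legal move exists → not checkmate.

no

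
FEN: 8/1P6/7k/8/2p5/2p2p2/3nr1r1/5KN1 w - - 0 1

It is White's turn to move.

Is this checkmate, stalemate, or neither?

White to move; white king on f1.
In check: yes, from the black knight on d2.
King squares — e1: attacked by Re2; g1: own knight; e2: attacked by Rg2; f2: attacked by Re2; g2: attacked by Re2.
Legal moves for White: none.
In check with no legal moves → checkmate.

checkmate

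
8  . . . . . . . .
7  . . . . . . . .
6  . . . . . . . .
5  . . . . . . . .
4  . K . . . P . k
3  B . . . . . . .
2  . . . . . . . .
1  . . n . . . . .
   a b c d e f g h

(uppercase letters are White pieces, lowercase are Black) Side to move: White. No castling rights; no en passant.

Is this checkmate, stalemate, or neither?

neither

White to move; white king on b4.
In check: no.
Legal moves for White: Kc5, Kb5, Ka5, Kc4, Ka4, Kc3, Bb2, Bxc1, f5.
White has 9 legal moves and is not in check → neither.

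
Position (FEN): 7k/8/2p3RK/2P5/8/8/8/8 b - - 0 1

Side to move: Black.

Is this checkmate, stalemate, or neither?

Black to move; black king on h8.
In check: no.
King squares — g7: attacked by Rg6; h7: attacked by Kh6; g8: attacked by Rg6.
Legal moves for Black: none.
Not in check and no legal moves → stalemate.

stalemate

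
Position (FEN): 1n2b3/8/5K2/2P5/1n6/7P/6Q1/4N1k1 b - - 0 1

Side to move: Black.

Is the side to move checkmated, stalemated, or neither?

checkmate

Black to move; black king on g1.
In check: yes, from the white queen on g2.
King squares — f1: attacked by Qg2; h1: attacked by Qg2; f2: attacked by Qg2; g2: attacked by Ne1; h2: attacked by Qg2.
Legal moves for Black: none.
In check with no legal moves → checkmate.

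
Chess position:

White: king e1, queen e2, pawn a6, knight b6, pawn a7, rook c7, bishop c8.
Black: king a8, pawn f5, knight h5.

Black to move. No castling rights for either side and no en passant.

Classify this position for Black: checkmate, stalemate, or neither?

checkmate

Black to move; black king on a8.
In check: yes, from the white knight on b6.
King squares — a7: attacked by Rc7; b7: attacked by Pa6; b8: attacked by Pa7.
Legal moves for Black: none.
In check with no legal moves → checkmate.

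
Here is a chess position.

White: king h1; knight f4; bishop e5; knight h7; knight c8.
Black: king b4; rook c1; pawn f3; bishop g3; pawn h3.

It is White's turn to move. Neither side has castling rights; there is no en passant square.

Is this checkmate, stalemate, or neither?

checkmate

White to move; white king on h1.
In check: yes, from the black rook on c1.
King squares — g1: attacked by Rc1; g2: attacked by Pf3; h2: attacked by Bg3.
Legal moves for White: none.
In check with no legal moves → checkmate.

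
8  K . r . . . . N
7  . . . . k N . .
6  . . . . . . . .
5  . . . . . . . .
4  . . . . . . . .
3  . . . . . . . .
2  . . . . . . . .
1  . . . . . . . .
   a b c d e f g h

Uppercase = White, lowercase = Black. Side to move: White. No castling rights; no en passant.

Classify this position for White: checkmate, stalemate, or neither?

White to move; white king on a8.
In check: yes, from the black rook on c8.
Legal moves for White: Kb7, Ka7.
White is in check but has 2 legal moves → neither.

neither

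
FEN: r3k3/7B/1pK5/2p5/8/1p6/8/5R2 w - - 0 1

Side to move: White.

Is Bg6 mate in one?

no

After Bg6: black king on e8; in check: yes, from the white bishop on g6.
Black has 2 legal replies: Kd8, Ke7.
In check but a legal move exists → not checkmate.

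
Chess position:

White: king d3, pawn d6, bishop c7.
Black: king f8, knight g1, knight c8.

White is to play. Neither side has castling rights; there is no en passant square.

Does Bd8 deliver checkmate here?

After Bd8: black king on f8; in check: no.
Black is not in check, so this cannot be checkmate.

no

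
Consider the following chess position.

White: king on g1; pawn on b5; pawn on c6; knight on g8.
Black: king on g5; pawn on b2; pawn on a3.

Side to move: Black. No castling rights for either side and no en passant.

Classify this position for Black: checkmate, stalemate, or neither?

neither

Black to move; black king on g5.
In check: no.
Legal moves for Black: Kg6, Kh5, Kf5, Kh4, Kg4, Kf4, a2, b1=Q+, b1=R+, b1=B, b1=N.
Black has 11 legal moves and is not in check → neither.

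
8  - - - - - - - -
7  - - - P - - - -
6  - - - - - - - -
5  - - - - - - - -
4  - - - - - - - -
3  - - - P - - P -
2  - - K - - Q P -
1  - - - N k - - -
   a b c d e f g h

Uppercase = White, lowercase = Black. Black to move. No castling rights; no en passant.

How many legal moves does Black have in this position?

0

Black to move; king on e1.
In check: yes, from the white queen on f2.
Legal moves: none.
Count: 0.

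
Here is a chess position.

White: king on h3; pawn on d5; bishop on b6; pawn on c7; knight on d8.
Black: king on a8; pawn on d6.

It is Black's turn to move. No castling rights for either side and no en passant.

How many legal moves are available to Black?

Black to move; king on a8.
In check: no.
Legal moves: none.
Count: 0.

0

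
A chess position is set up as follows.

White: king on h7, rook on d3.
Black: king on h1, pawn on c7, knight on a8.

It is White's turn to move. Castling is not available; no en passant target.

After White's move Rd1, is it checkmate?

no

After Rd1: black king on h1; in check: yes, from the white rook on d1.
Black has 2 legal replies: Kh2, Kg2.
In check but a legal move exists → not checkmate.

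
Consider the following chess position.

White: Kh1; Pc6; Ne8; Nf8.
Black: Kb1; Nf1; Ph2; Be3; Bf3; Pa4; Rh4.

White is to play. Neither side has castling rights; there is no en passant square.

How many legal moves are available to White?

White to move; king on h1.
In check: yes, from the black bishop on f3.
Legal moves: none.
Count: 0.

0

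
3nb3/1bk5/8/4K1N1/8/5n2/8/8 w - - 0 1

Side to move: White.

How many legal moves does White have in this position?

4

White to move; king on e5.
In check: yes, from the black knight on f3.
Legal moves: Kf6, Kf5, Kf4, Nxf3.
Count: 4.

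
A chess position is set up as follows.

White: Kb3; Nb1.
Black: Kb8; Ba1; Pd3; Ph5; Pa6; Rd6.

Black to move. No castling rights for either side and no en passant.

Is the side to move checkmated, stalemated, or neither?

neither

Black to move; black king on b8.
In check: no.
Legal moves for Black include: Kc8, Ka8, Kc7, Kb7, Ka7, Rd8, Rd7, Rh6, Rg6, Rf6, Re6, Rc6, Rb6+, Rd5, Rd4, Bh8, Bg7, Bf6, ... (list truncated; more exist).
Black has legal moves and is not in check → neither.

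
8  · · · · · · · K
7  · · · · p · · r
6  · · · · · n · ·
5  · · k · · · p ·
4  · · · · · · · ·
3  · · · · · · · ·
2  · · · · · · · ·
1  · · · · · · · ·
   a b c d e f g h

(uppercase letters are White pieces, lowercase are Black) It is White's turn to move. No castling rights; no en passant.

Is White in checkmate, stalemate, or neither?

checkmate

White to move; white king on h8.
In check: yes, from the black rook on h7.
King squares — g7: attacked by Rh7; h7: attacked by Nf6; g8: attacked by Nf6.
Legal moves for White: none.
In check with no legal moves → checkmate.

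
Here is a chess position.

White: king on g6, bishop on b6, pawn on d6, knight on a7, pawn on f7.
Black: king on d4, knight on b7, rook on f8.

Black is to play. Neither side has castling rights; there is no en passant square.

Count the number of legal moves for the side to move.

7

Black to move; king on d4.
In check: yes, from the white bishop on b6.
Legal moves: Ke5, Kd5, Ke4, Kc4, Kd3, Kc3, Nc5.
Count: 7.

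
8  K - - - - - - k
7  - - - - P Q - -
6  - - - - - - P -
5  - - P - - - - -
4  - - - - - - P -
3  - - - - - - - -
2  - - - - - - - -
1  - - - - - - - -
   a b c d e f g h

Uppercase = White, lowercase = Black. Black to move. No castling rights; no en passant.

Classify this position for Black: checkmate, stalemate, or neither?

stalemate

Black to move; black king on h8.
In check: no.
King squares — g7: attacked by Qf7; h7: attacked by Pg6; g8: attacked by Qf7.
Legal moves for Black: none.
Not in check and no legal moves → stalemate.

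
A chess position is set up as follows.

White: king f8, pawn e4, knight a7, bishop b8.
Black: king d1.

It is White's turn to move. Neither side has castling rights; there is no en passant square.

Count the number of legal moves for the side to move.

White to move; king on f8.
In check: no.
Legal moves: Kg8, Ke8, Kg7, Kf7, Ke7, Bc7, Bd6, Be5, Bf4, Bg3, Bh2, Nc8, Nc6, Nb5, e5.
Count: 15.

15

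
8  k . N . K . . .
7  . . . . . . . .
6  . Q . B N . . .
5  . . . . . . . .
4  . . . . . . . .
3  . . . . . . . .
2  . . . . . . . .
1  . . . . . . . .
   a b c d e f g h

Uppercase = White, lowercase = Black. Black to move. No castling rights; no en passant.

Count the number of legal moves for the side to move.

0

Black to move; king on a8.
In check: no.
Legal moves: none.
Count: 0.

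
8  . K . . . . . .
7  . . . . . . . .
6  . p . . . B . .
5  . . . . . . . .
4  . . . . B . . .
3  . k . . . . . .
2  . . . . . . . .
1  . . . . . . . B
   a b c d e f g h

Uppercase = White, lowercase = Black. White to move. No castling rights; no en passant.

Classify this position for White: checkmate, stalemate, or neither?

neither

White to move; white king on b8.
In check: no.
Legal moves for White include: Kc8, Ka8, Kc7, Kb7, Ka7, Bh8, Bd8, Bg7, Be7, Bg5, Be5, Bh4, Bd4, Bc3, Bb2, Ba1, Ba8, Bh7, ... (list truncated; more exist).
White has legal moves and is not in check → neither.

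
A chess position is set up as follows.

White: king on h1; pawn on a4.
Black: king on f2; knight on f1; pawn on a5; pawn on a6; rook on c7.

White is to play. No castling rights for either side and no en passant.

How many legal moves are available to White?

White to move; king on h1.
In check: no.
Legal moves: none.
Count: 0.

0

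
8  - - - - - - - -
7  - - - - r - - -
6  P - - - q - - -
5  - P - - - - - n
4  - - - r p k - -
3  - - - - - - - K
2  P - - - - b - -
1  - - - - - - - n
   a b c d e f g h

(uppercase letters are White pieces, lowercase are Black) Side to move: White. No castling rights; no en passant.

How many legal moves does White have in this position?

White to move; king on h3.
In check: yes, from the black queen on e6.
Legal moves: Kh2, Kg2.
Count: 2.

2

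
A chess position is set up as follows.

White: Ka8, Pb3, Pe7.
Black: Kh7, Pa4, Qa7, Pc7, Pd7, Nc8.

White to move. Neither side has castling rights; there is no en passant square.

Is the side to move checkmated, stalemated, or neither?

checkmate

White to move; white king on a8.
In check: yes, from the black queen on a7.
King squares — a7: attacked by Nc8; b7: attacked by Qa7; b8: attacked by Qa7.
Legal moves for White: none.
In check with no legal moves → checkmate.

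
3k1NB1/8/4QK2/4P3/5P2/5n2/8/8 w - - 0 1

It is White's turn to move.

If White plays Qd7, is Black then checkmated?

yes

After Qd7: black king on d8; in check: yes, from the white queen on d7.
King squares — c7: attacked by Qd7; d7: attacked by Nf8; e7: attacked by Kf6; c8: attacked by Qd7; e8: attacked by Qd7.
Black has no legal moves → checkmate.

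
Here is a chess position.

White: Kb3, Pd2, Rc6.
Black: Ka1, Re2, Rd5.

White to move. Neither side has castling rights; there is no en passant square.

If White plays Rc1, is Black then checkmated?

After Rc1: black king on a1; in check: yes, from the white rook on c1.
King squares — b1: attacked by Rc1; a2: attacked by Kb3; b2: attacked by Kb3.
Black has no legal moves → checkmate.

yes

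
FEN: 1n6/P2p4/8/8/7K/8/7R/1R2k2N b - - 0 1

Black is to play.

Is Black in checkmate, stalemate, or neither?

checkmate

Black to move; black king on e1.
In check: yes, from the white rook on b1.
King squares — d1: attacked by Rb1; f1: attacked by Rb1; d2: attacked by Rh2; e2: attacked by Rh2; f2: attacked by Nh1.
Legal moves for Black: none.
In check with no legal moves → checkmate.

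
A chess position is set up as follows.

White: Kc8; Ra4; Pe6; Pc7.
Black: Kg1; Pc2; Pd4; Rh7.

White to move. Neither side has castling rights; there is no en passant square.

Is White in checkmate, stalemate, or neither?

neither

White to move; white king on c8.
In check: no.
Legal moves for White: Kd8, Kb8, Kb7, Ra8, Ra7, Ra6, Ra5, Rxd4, Rc4, Rb4, Ra3, Ra2, Ra1+, e7.
White has 14 legal moves and is not in check → neither.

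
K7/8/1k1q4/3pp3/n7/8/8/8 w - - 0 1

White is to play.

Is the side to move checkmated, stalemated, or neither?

stalemate

White to move; white king on a8.
In check: no.
King squares — a7: attacked by Kb6; b7: attacked by Kb6; b8: attacked by Qd6.
Legal moves for White: none.
Not in check and no legal moves → stalemate.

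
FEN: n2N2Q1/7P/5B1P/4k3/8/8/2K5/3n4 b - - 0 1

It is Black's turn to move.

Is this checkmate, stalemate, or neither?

Black to move; black king on e5.
In check: yes, from the white bishop on f6.
Legal moves for Black: Kxf6, Kd6, Kf5, Kf4, Ke4.
Black is in check but has 5 legal moves → neither.

neither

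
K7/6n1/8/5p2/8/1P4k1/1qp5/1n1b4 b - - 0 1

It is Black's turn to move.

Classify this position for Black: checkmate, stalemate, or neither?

Black to move; black king on g3.
In check: no.
Legal moves for Black include: Ne8, Ne6, Nh5, Kh4, Kg4, Kf4, Kh3, Kf3, Kh2, Kg2, Kf2, Qf6, Qe5, Qd4, Qc3, Qxb3, Qa3+, Qa2+, ... (list truncated; more exist).
Black has legal moves and is not in check → neither.

neither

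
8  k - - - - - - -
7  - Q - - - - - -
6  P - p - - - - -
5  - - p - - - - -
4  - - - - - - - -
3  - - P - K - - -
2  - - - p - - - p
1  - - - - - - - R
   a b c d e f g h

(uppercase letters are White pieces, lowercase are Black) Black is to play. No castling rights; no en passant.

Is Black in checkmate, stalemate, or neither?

Black to move; black king on a8.
In check: yes, from the white queen on b7.
King squares — a7: attacked by Qb7; b7: attacked by Pa6; b8: attacked by Qb7.
Legal moves for Black: none.
In check with no legal moves → checkmate.

checkmate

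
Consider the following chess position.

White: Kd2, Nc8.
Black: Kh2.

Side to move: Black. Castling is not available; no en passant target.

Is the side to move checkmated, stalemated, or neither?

neither

Black to move; black king on h2.
In check: no.
Legal moves for Black: Kh3, Kg3, Kg2, Kh1, Kg1.
Black has 5 legal moves and is not in check → neither.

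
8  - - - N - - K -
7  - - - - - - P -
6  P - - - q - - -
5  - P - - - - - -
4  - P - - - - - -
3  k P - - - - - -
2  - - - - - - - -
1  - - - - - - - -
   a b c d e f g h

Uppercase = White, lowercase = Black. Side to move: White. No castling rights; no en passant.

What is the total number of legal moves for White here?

White to move; king on g8.
In check: yes, from the black queen on e6.
Legal moves: Kh8, Kf8, Kh7, Nf7, Nxe6.
Count: 5.

5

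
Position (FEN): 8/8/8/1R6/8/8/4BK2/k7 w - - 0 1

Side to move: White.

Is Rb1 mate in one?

no

After Rb1: black king on a1; in check: yes, from the white rook on b1.
Black has 2 legal replies: Ka2, Kxb1.
In check but a legal move exists → not checkmate.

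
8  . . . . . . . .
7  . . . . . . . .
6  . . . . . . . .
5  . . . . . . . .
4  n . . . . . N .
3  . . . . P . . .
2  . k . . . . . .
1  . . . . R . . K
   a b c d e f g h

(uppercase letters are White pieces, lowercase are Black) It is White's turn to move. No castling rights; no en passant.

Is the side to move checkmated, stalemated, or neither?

White to move; white king on h1.
In check: no.
Legal moves for White: Nh6, Nf6, Ne5, Nh2, Nf2, Kh2, Kg2, Kg1, Re2+, Rg1, Rf1, Rd1, Rc1, Rb1+, Ra1, e4.
White has 16 legal moves and is not in check → neither.

neither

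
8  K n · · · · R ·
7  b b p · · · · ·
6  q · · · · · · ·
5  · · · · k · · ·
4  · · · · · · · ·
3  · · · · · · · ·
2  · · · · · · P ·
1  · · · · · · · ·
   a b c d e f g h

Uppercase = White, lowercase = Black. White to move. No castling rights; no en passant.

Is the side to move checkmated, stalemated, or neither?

White to move; white king on a8.
In check: yes, from the black bishop on b7.
King squares — a7: attacked by Qa6; b7: attacked by Qa6; b8: attacked by Ba7.
Legal moves for White: none.
In check with no legal moves → checkmate.

checkmate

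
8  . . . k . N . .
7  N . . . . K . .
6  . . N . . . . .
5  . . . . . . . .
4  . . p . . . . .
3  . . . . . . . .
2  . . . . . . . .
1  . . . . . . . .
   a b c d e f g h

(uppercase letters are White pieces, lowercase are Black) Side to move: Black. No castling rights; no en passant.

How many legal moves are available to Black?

1

Black to move; king on d8.
In check: yes, from the white knight on c6.
Legal moves: Kc7.
Count: 1.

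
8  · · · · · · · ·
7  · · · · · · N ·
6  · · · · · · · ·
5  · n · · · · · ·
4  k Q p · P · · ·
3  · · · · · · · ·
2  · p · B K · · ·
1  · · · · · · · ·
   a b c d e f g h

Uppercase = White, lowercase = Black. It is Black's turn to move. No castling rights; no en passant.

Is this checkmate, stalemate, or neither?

checkmate

Black to move; black king on a4.
In check: yes, from the white queen on b4.
King squares — a3: attacked by Qb4; b3: attacked by Qb4; b4: attacked by Bd2; a5: attacked by Qb4; b5: own knight.
Legal moves for Black: none.
In check with no legal moves → checkmate.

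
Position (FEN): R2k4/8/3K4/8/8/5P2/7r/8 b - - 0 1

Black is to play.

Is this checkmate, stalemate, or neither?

Black to move; black king on d8.
In check: yes, from the white rook on a8.
King squares — c7: attacked by Kd6; d7: attacked by Kd6; e7: attacked by Kd6; c8: attacked by Ra8; e8: attacked by Ra8.
Legal moves for Black: none.
In check with no legal moves → checkmate.

checkmate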